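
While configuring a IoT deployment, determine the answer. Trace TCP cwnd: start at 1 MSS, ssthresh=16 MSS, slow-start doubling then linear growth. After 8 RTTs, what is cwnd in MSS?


RTT 0: cwnd = 1 MSS (initial)
RTT 1: cwnd = 2 MSS (slow start, doubled)
RTT 2: cwnd = 4 MSS (slow start, doubled)
RTT 3: cwnd = 8 MSS (slow start, doubled)
RTT 4: cwnd = 16 MSS (slow start, doubled)
RTT 5: cwnd = 17 MSS (congestion avoidance, +1)
RTT 6: cwnd = 18 MSS (congestion avoidance, +1)
RTT 7: cwnd = 19 MSS (congestion avoidance, +1)
RTT 8: cwnd = 20 MSS (congestion avoidance, +1)

20


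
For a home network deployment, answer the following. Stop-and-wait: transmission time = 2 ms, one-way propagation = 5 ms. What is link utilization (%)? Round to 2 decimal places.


Given: Ttrans = 2 ms, Tprop = 5 ms
RTT = 2 * Tprop = 2 * 5 = 10 ms
U = Ttrans / (Ttrans + RTT)
U = 2 / (2 + 10)
U = 2 / 12 = 0.166667
U% = 16.67%

16.67


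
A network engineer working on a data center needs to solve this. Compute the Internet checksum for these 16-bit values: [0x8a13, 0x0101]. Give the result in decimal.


Given words: [0x8a13, 0x0101]
Step 1: Sum all words
Raw sum = 35347 + 257 = 35604
One's complement = ~35604 & 0xFFFF = 29931

29931


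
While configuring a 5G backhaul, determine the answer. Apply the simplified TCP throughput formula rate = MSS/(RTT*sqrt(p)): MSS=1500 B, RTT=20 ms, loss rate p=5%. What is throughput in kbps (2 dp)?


Given: MSS = 1500 bytes, RTT = 20 ms, loss = 5%
RTT in seconds = 20 / 1000 = 0.02
Loss rate = 5% = 0.05
sqrt(loss) = sqrt(0.05) = 0.223606797750
Throughput (bytes/s) = 1500 / (0.02 * 0.223606797750) = 335410.1966
Throughput (kbps) = 335410.1966 * 8 / 1000 = 2683.281573 -> 2683.28 kbps (2 dp)

2683.28


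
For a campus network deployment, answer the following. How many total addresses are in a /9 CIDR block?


Given: CIDR prefix /9
Host bits = 32 - 9 = 23
Total addresses = 2^23 = 8388608

8388608


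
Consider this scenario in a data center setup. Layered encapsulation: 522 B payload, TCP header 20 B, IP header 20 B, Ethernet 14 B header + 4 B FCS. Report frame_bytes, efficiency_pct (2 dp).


TCP segment = 522 + 20 = 542 B
IP packet = 542 + 20 = 562 B
Ethernet frame = 562 + 14 + 4 = 580 B
Efficiency = app / frame = 522 / 580 = 0.900000 = 90.0000% -> 90.00% (2 dp)

580, 90.00


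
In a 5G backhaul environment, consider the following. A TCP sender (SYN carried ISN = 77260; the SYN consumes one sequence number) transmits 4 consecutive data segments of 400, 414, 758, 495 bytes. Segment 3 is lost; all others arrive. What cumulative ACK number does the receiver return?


SYN uses sequence number 77260; first data byte = ISN + 1 = 77261.
Segment 1: SEQ = 77261, len = 400 B, covers [77261, 77660]
Segment 2: SEQ = 77661, len = 414 B, covers [77661, 78074]
Segment 3: SEQ = 78075, len = 758 B, covers [78075, 78832] [LOST]
Segment 4: SEQ = 78833, len = 495 B, covers [78833, 79327]
In-order data received: bytes [77261, 78074] (segments 1..2).
Segment 3 missing -> gap begins at byte 78075; later segments buffered out of order.
Cumulative ACK = next expected in-order byte = 77261 + 400 + 414 = 78075

78075


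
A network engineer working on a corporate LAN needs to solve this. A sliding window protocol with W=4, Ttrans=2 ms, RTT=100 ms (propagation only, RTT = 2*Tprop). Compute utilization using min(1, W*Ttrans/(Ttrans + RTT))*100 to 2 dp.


Given: W = 4, Ttrans = 2 ms, RTT = 100 ms (= 2 * Tprop, Tprop = 50 ms)
Cycle time = Ttrans + RTT = 2 + 100 = 102 ms (first packet sent until its ACK returns)
W * Ttrans = 4 * 2 = 8 ms of sending per cycle
W * Ttrans / (Ttrans + RTT) = 8 / 102 = 0.078431
U = min(1, 0.078431) = 0.078431
U% = 7.84%

7.84


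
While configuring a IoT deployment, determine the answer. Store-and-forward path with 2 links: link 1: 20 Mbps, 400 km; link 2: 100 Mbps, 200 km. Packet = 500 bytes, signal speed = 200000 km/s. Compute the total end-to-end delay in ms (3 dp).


Packet = 500 bytes = 4000 bits. Store-and-forward: sum (t_trans + t_prop) per link.
Link 1: t_trans = 4000/(20*10^6) s = 0.2000 ms; t_prop = 400/200000 s = 2.0000 ms; subtotal = 2.2000 ms
Link 2: t_trans = 4000/(100*10^6) s = 0.0400 ms; t_prop = 200/200000 s = 1.0000 ms; subtotal = 1.0400 ms
End-to-end = 2.2000 + 1.0400 = 3.2400 ms -> 3.240 ms (3 dp)

3.240


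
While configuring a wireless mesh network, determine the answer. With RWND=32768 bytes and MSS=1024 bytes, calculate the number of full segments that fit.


Given: RWND = 32768 bytes, MSS = 1024 bytes
Full segments = floor(RWND / MSS)
Full segments = floor(32768 / 1024)
Full segments = floor(32.0) = 32

32


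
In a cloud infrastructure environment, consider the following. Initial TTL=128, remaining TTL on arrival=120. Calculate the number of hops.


Given: initial TTL = 128, received TTL = 120
Hops = initial TTL - received TTL
Hops = 128 - 120 = 8

8


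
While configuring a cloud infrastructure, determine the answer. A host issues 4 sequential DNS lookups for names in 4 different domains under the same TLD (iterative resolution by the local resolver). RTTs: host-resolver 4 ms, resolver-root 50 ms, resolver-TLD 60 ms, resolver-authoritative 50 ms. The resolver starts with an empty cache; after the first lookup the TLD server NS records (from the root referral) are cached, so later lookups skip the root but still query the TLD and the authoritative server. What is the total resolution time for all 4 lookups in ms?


Lookup 1 (cold cache): local + root + TLD + auth = 4 + 50 + 60 + 50 = 164 ms
Lookups 2..4 (TLD NS cached -> skip root; new domain -> still ask TLD and auth): local + TLD + auth = 4 + 60 + 50 = 114 ms each
Remaining 3 lookups: 3 * 114 = 342 ms
Total = 164 + 342 = 506 ms

506


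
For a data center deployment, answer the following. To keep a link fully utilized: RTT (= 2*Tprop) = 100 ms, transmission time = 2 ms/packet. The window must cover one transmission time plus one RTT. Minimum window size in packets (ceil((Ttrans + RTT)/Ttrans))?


Given: Ttrans = 2 ms, RTT = 100 ms (= 2 * Tprop, Tprop = 50 ms)
Time until first ACK returns = Ttrans + RTT = 2 + 100 = 102 ms
Need W * Ttrans >= Ttrans + RTT  ->  W >= (Ttrans + RTT) / Ttrans
(Ttrans + RTT) / Ttrans = 102 / 2 = 51
W_min = ceil(51) = 51

51


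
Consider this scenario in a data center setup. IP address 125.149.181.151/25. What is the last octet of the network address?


Given: IP = 125.149.181.151, prefix = /25
Subnet mask = 255.255.255.128
Last octet of IP: 151
Last octet of mask: 128
Network last octet = 151 AND 128 = 128

128


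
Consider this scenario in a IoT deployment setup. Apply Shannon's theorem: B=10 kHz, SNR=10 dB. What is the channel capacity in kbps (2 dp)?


Given: B = 10 kHz, SNR = 10 dB
SNR linear = 10^(10/10) = 10
1 + SNR = 11
log2(11) = 3.4594316186
C = 10 * 1000 * 3.4594316186 = 34594.3162 bps
C = 34.594316 kbps -> 34.59 kbps (2 dp)

34.59


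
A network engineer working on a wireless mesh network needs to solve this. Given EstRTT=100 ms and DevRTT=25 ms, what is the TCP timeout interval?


Given: EstRTT = 100 ms, DevRTT = 25 ms
Timeout = EstRTT + 4 * DevRTT
4 * DevRTT = 4 * 25 = 100
Timeout = 100 + 100 = 200 ms

200


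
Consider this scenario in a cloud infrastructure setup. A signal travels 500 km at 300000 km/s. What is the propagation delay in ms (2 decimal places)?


Given: distance = 500 km, speed = 300000 km/s
Delay = distance / speed = 500 / 300000 seconds
Delay in ms = 500 * 1000 / 300000
Delay = 1.6667 ms
Rounded to 2 dp = 1.67 ms

1.67


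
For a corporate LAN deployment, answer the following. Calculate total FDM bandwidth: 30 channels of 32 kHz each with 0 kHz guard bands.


Given: 30 channels, 32 kHz each, guard = 0 kHz
Channel bandwidth = 30 * 32 = 960 kHz
Guard bands = 29 gaps * 0 kHz = 0 kHz
Total = 960 + 0 = 960 kHz

960


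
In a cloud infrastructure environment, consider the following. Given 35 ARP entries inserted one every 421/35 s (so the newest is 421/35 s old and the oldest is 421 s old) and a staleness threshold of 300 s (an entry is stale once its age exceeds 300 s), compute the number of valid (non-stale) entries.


Ages are k * 421/35 s for k = 1..35 (spacing = 12.0286 s).
Entry k is valid iff k * 421/35 <= 300 iff k <= 35 * 300 / 421 = 24.9406
n_valid = floor(24.9406) = 24
(n_stale = 35 - 24 = 11)

24


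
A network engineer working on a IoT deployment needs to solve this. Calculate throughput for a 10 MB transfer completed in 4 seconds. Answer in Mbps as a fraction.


Given: file = 10 MB, time = 4 s
File in Mb = 10 * 8 = 80 Mb
Throughput = 80 / 4 Mbps
Throughput = 20 Mbps

20


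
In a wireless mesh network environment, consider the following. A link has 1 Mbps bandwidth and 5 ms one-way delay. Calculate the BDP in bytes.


Given: bandwidth = 1 Mbps, delay = 5 ms
BDP in bits = 1 * 10^6 * 5 / 1000
BDP in bits = 5000
BDP in bytes = 5000 / 8 = 625

625


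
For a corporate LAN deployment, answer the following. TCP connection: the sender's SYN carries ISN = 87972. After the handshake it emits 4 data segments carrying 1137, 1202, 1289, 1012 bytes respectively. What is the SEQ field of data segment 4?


The SYN occupies sequence number ISN = 87972, so the first data byte is ISN + 1 = 87973.
SEQ of data segment i = (ISN + 1) + sum of payload sizes of segments 1..i-1.
Segment 1: SEQ = 87973, payload = 1137 bytes
Segment 2: SEQ = 89110, payload = 1202 bytes
Segment 3: SEQ = 90312, payload = 1289 bytes
Segment 4: SEQ = 91601, payload = 1012 bytes
SEQ of segment 4 = 87973 + 1137 + 1202 + 1289 = 91601

91601


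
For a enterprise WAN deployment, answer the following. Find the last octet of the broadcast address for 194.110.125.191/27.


Given: IP = 194.110.125.191, prefix = /27
Host bits = 32 - 27 = 5
Network last octet = 191 AND mask = 160
Host part size = 2^5 - 1 = 31
Broadcast last octet = 160 OR 31 = 191

191


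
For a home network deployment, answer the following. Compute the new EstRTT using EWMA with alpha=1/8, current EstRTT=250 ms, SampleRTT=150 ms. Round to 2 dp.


Given: EstRTT = 250 ms, SampleRTT = 150 ms, alpha = 1/8
New EstRTT = (1 - alpha) * EstRTT + alpha * SampleRTT
(7/8) * 250 = 218.75
(1/8) * 150 = 18.75
New EstRTT = 218.75 + 18.75 = 237.5 ms -> 237.50 ms (2 dp)

237.50


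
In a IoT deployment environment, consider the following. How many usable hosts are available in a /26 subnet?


Given: subnet mask /26
Host bits = 32 - 26 = 6
Total addresses = 2^6 = 64
Usable hosts = 64 - 2 (network + broadcast) = 62

62


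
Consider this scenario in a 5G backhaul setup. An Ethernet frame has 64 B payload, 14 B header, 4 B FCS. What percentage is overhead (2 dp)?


Given: payload = 64 B, header = 14 B, trailer = 4 B
Overhead bytes = header + trailer = 14 + 4 = 18
Total frame = payload + overhead = 64 + 18 = 82
Overhead % = 18 / 82 * 100 = 21.9512% -> 21.95% (2 dp)

21.95


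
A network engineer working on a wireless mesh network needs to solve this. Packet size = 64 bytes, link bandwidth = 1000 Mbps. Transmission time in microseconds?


Given: packet = 64 bytes, bandwidth = 1000 Mbps
Packet in bits = 64 * 8 = 512 bits
Bandwidth = 1000 * 10^6 = 1000000000 bps
Time = 512 / 1000000000 seconds
Time in us = 512 * 10^6 / 1000000000 = 0.512

0.512


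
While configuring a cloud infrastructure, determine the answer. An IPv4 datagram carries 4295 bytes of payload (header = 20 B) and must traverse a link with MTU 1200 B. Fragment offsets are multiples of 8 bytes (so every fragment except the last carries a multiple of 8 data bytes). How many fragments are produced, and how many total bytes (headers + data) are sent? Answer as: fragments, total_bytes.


Max data per non-final fragment = floor((MTU - header)/8)*8 = floor((1200 - 20)/8)*8 = floor(1180/8)*8 = 1176 B
Final fragment needs no 8-byte alignment: it can carry up to MTU - header = 1180 B
Non-final fragments needed = ceil((payload - 1180) / 1176) = ceil(3115/1176) = ceil(2.6488) = 3
Number of fragments = 3 + 1 = 4
Fragment sizes (data): 3 * 1176 B + 767 B (last, 767 <= 1180 OK)
Total bytes sent = payload + n_frags * header = 4295 + 4*20 = 4295 + 80 = 4375 B

4, 4375


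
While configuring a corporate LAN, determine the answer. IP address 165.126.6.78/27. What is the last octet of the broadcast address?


Given: IP = 165.126.6.78, prefix = /27
Host bits = 32 - 27 = 5
Network last octet = 78 AND mask = 64
Host part size = 2^5 - 1 = 31
Broadcast last octet = 64 OR 31 = 95

95


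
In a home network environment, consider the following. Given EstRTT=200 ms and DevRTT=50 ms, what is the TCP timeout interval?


Given: EstRTT = 200 ms, DevRTT = 50 ms
Timeout = EstRTT + 4 * DevRTT
4 * DevRTT = 4 * 50 = 200
Timeout = 200 + 200 = 400 ms

400


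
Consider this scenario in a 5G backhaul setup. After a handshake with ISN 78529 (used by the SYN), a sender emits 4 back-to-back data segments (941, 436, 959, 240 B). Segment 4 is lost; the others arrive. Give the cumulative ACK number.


SYN uses sequence number 78529; first data byte = ISN + 1 = 78530.
Segment 1: SEQ = 78530, len = 941 B, covers [78530, 79470]
Segment 2: SEQ = 79471, len = 436 B, covers [79471, 79906]
Segment 3: SEQ = 79907, len = 959 B, covers [79907, 80865]
Segment 4: SEQ = 80866, len = 240 B, covers [80866, 81105] [LOST]
In-order data received: bytes [78530, 80865] (segments 1..3).
Segment 4 missing -> gap begins at byte 80866.
Cumulative ACK = next expected in-order byte = 78530 + 941 + 436 + 959 = 80866

80866


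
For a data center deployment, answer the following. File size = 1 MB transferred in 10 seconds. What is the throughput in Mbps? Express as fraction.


Given: file = 1 MB, time = 10 s
File in Mb = 1 * 8 = 8 Mb
Throughput = 8 / 10 Mbps
Throughput = 4/5 Mbps

4/5


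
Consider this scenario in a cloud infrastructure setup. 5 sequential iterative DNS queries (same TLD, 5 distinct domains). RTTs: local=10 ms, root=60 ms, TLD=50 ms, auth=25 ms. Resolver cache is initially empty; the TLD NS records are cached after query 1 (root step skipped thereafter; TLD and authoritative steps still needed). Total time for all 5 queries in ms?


Lookup 1 (cold cache): local + root + TLD + auth = 10 + 60 + 50 + 25 = 145 ms
Lookups 2..5 (TLD NS cached -> skip root; new domain -> still ask TLD and auth): local + TLD + auth = 10 + 50 + 25 = 85 ms each
Remaining 4 lookups: 4 * 85 = 340 ms
Total = 145 + 340 = 485 ms

485


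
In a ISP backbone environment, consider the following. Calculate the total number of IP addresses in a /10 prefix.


Given: CIDR prefix /10
Host bits = 32 - 10 = 22
Total addresses = 2^22 = 4194304

4194304


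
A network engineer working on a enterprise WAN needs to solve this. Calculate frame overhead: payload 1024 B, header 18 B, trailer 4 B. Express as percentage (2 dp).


Given: payload = 1024 B, header = 18 B, trailer = 4 B
Overhead bytes = header + trailer = 18 + 4 = 22
Total frame = payload + overhead = 1024 + 22 = 1046
Overhead % = 22 / 1046 * 100 = 2.1033% -> 2.10% (2 dp)

2.10


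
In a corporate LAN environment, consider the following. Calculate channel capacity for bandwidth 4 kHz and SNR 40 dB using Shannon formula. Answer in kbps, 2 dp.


Given: B = 4 kHz, SNR = 40 dB
SNR linear = 10^(40/10) = 10000
1 + SNR = 10001
log2(10001) = 13.2878566418
C = 4 * 1000 * 13.2878566418 = 53151.4266 bps
C = 53.151427 kbps -> 53.15 kbps (2 dp)

53.15


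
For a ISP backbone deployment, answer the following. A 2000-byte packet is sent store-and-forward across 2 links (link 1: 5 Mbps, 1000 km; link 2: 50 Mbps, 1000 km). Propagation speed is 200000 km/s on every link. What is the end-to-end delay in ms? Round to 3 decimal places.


Packet = 2000 bytes = 16000 bits. Store-and-forward: sum (t_trans + t_prop) per link.
Link 1: t_trans = 16000/(5*10^6) s = 3.2000 ms; t_prop = 1000/200000 s = 5.0000 ms; subtotal = 8.2000 ms
Link 2: t_trans = 16000/(50*10^6) s = 0.3200 ms; t_prop = 1000/200000 s = 5.0000 ms; subtotal = 5.3200 ms
End-to-end = 8.2000 + 5.3200 = 13.5200 ms -> 13.520 ms (3 dp)

13.520


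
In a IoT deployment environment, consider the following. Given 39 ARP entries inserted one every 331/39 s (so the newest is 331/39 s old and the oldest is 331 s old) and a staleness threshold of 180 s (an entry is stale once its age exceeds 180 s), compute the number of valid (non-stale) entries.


Ages are k * 331/39 s for k = 1..39 (spacing = 8.4872 s).
Entry k is valid iff k * 331/39 <= 180 iff k <= 39 * 180 / 331 = 21.2085
n_valid = floor(21.2085) = 21
(n_stale = 39 - 21 = 18)

21


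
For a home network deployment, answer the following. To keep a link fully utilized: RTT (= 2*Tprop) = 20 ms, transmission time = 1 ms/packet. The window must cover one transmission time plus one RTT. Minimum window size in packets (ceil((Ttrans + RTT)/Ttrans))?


Given: Ttrans = 1 ms, RTT = 20 ms (= 2 * Tprop, Tprop = 10 ms)
Time until first ACK returns = Ttrans + RTT = 1 + 20 = 21 ms
Need W * Ttrans >= Ttrans + RTT  ->  W >= (Ttrans + RTT) / Ttrans
(Ttrans + RTT) / Ttrans = 21 / 1 = 21
W_min = ceil(21) = 21

21


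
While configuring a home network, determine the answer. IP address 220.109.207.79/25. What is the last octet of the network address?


Given: IP = 220.109.207.79, prefix = /25
Subnet mask = 255.255.255.128
Last octet of IP: 79
Last octet of mask: 128
Network last octet = 79 AND 128 = 0

0


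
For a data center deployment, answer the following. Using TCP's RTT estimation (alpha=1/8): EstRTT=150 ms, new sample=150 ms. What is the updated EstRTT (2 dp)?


Given: EstRTT = 150 ms, SampleRTT = 150 ms, alpha = 1/8
New EstRTT = (1 - alpha) * EstRTT + alpha * SampleRTT
(7/8) * 150 = 131.25
(1/8) * 150 = 18.75
New EstRTT = 131.25 + 18.75 = 150 ms -> 150.00 ms (2 dp)

150.00


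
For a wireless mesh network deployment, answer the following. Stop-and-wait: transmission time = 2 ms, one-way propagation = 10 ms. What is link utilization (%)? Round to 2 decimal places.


Given: Ttrans = 2 ms, Tprop = 10 ms
RTT = 2 * Tprop = 2 * 10 = 20 ms
U = Ttrans / (Ttrans + RTT)
U = 2 / (2 + 20)
U = 2 / 22 = 0.090909
U% = 9.09%

9.09


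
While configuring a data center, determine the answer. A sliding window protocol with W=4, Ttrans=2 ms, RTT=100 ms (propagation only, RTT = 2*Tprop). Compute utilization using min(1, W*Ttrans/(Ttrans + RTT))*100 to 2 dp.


Given: W = 4, Ttrans = 2 ms, RTT = 100 ms (= 2 * Tprop, Tprop = 50 ms)
Cycle time = Ttrans + RTT = 2 + 100 = 102 ms (first packet sent until its ACK returns)
W * Ttrans = 4 * 2 = 8 ms of sending per cycle
W * Ttrans / (Ttrans + RTT) = 8 / 102 = 0.078431
U = min(1, 0.078431) = 0.078431
U% = 7.84%

7.84


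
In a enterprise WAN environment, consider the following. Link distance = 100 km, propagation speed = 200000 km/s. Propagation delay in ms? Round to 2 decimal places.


Given: distance = 100 km, speed = 200000 km/s
Delay = distance / speed = 100 / 200000 seconds
Delay in ms = 100 * 1000 / 200000
Delay = 0.5000 ms
Rounded to 2 dp = 0.50 ms

0.50


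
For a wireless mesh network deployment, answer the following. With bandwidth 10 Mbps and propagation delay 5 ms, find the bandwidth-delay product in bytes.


Given: bandwidth = 10 Mbps, delay = 5 ms
BDP in bits = 10 * 10^6 * 5 / 1000
BDP in bits = 50000
BDP in bytes = 50000 / 8 = 6250

6250


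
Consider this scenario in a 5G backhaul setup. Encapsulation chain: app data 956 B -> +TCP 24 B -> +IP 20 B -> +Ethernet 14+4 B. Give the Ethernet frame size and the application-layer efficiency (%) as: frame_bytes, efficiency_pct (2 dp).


TCP segment = 956 + 24 = 980 B
IP packet = 980 + 20 = 1000 B
Ethernet frame = 1000 + 14 + 4 = 1018 B
Efficiency = app / frame = 956 / 1018 = 0.939096 = 93.9096% -> 93.91% (2 dp)

1018, 93.91


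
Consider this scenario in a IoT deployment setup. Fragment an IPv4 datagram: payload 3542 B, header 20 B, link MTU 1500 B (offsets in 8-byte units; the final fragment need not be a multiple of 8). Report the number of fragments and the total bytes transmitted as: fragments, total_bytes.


Max data per non-final fragment = floor((MTU - header)/8)*8 = floor((1500 - 20)/8)*8 = floor(1480/8)*8 = 1480 B
Final fragment needs no 8-byte alignment: it can carry up to MTU - header = 1480 B
Non-final fragments needed = ceil((payload - 1480) / 1480) = ceil(2062/1480) = ceil(1.3932) = 2
Number of fragments = 2 + 1 = 3
Fragment sizes (data): 2 * 1480 B + 582 B (last, 582 <= 1480 OK)
Total bytes sent = payload + n_frags * header = 3542 + 3*20 = 3542 + 60 = 3602 B

3, 3602


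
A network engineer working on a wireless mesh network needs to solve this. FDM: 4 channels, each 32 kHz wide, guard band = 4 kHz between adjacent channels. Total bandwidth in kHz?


Given: 4 channels, 32 kHz each, guard = 4 kHz
Channel bandwidth = 4 * 32 = 128 kHz
Guard bands = 3 gaps * 4 kHz = 12 kHz
Total = 128 + 12 = 140 kHz

140


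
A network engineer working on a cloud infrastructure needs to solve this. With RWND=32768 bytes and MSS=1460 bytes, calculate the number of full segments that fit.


Given: RWND = 32768 bytes, MSS = 1460 bytes
Full segments = floor(RWND / MSS)
Full segments = floor(32768 / 1460)
Full segments = floor(22.4438) = 22

22


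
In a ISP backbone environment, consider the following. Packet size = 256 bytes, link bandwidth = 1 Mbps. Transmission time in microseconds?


Given: packet = 256 bytes, bandwidth = 1 Mbps
Packet in bits = 256 * 8 = 2048 bits
Bandwidth = 1 * 10^6 = 1000000 bps
Time = 2048 / 1000000 seconds
Time in us = 2048 * 10^6 / 1000000 = 2048

2048


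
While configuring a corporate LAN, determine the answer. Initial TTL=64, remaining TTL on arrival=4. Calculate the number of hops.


Given: initial TTL = 64, received TTL = 4
Hops = initial TTL - received TTL
Hops = 64 - 4 = 60

60


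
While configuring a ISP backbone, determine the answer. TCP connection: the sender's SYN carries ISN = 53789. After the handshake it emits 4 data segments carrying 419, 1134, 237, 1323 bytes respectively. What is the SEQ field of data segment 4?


The SYN occupies sequence number ISN = 53789, so the first data byte is ISN + 1 = 53790.
SEQ of data segment i = (ISN + 1) + sum of payload sizes of segments 1..i-1.
Segment 1: SEQ = 53790, payload = 419 bytes
Segment 2: SEQ = 54209, payload = 1134 bytes
Segment 3: SEQ = 55343, payload = 237 bytes
Segment 4: SEQ = 55580, payload = 1323 bytes
SEQ of segment 4 = 53790 + 419 + 1134 + 237 = 55580

55580


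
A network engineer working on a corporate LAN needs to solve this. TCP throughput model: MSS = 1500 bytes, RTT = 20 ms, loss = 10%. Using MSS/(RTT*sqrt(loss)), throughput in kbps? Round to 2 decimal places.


Given: MSS = 1500 bytes, RTT = 20 ms, loss = 10%
RTT in seconds = 20 / 1000 = 0.02
Loss rate = 10% = 0.1
sqrt(loss) = sqrt(0.1) = 0.316227766017
Throughput (bytes/s) = 1500 / (0.02 * 0.316227766017) = 237170.8245
Throughput (kbps) = 237170.8245 * 8 / 1000 = 1897.366596 -> 1897.37 kbps (2 dp)

1897.37


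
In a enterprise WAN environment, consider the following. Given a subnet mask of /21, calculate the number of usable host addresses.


Given: subnet mask /21
Host bits = 32 - 21 = 11
Total addresses = 2^11 = 2048
Usable hosts = 2048 - 2 (network + broadcast) = 2046

2046


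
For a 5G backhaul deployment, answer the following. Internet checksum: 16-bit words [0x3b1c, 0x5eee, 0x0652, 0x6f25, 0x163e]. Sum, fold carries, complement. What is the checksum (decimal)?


Given words: [0x3b1c, 0x5eee, 0x0652, 0x6f25, 0x163e]
Step 1: Sum all words
Raw sum = 15132 + 24302 + 1618 + 28453 + 5694 = 75199
Step 2: Fold carry: (9663 + 1) = 9664
One's complement = ~9664 & 0xFFFF = 55871

55871


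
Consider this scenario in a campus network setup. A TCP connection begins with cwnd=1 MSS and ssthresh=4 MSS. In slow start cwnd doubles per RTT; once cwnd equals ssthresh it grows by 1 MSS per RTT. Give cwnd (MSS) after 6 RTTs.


RTT 0: cwnd = 1 MSS (initial)
RTT 1: cwnd = 2 MSS (slow start, doubled)
RTT 2: cwnd = 4 MSS (slow start, doubled)
RTT 3: cwnd = 5 MSS (congestion avoidance, +1)
RTT 4: cwnd = 6 MSS (congestion avoidance, +1)
RTT 5: cwnd = 7 MSS (congestion avoidance, +1)
RTT 6: cwnd = 8 MSS (congestion avoidance, +1)

8


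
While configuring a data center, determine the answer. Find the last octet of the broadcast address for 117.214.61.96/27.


Given: IP = 117.214.61.96, prefix = /27
Host bits = 32 - 27 = 5
Network last octet = 96 AND mask = 96
Host part size = 2^5 - 1 = 31
Broadcast last octet = 96 OR 31 = 127

127


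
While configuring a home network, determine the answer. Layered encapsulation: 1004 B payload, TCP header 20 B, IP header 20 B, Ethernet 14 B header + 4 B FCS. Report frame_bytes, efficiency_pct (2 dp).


TCP segment = 1004 + 20 = 1024 B
IP packet = 1024 + 20 = 1044 B
Ethernet frame = 1044 + 14 + 4 = 1062 B
Efficiency = app / frame = 1004 / 1062 = 0.945386 = 94.5386% -> 94.54% (2 dp)

1062, 94.54


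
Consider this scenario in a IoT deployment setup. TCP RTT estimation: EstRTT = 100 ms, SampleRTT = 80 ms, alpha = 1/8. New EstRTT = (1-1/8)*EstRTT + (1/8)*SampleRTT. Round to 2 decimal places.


Given: EstRTT = 100 ms, SampleRTT = 80 ms, alpha = 1/8
New EstRTT = (1 - alpha) * EstRTT + alpha * SampleRTT
(7/8) * 100 = 87.5
(1/8) * 80 = 10
New EstRTT = 87.5 + 10 = 97.5 ms -> 97.50 ms (2 dp)

97.50


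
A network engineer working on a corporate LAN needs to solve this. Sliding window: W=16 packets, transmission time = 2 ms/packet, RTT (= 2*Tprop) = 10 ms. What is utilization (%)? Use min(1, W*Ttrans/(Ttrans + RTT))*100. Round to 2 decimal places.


Given: W = 16, Ttrans = 2 ms, RTT = 10 ms (= 2 * Tprop, Tprop = 5 ms)
Cycle time = Ttrans + RTT = 2 + 10 = 12 ms (first packet sent until its ACK returns)
W * Ttrans = 16 * 2 = 32 ms of sending per cycle
W * Ttrans / (Ttrans + RTT) = 32 / 12 = 2.666667
U = min(1, 2.666667) = 1.000000
U% = 100.00%

100.00


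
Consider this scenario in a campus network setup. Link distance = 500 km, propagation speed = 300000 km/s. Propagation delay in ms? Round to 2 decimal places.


Given: distance = 500 km, speed = 300000 km/s
Delay = distance / speed = 500 / 300000 seconds
Delay in ms = 500 * 1000 / 300000
Delay = 1.6667 ms
Rounded to 2 dp = 1.67 ms

1.67


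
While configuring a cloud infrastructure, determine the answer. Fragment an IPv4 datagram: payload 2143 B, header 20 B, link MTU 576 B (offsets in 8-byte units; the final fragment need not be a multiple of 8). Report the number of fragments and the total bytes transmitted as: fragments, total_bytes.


Max data per non-final fragment = floor((MTU - header)/8)*8 = floor((576 - 20)/8)*8 = floor(556/8)*8 = 552 B
Final fragment needs no 8-byte alignment: it can carry up to MTU - header = 556 B
Non-final fragments needed = ceil((payload - 556) / 552) = ceil(1587/552) = ceil(2.8750) = 3
Number of fragments = 3 + 1 = 4
Fragment sizes (data): 3 * 552 B + 487 B (last, 487 <= 556 OK)
Total bytes sent = payload + n_frags * header = 2143 + 4*20 = 2143 + 80 = 2223 B

4, 2223


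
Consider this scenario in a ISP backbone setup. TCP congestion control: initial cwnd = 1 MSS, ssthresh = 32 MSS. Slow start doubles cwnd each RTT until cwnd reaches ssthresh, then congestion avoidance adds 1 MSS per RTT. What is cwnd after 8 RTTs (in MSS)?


RTT 0: cwnd = 1 MSS (initial)
RTT 1: cwnd = 2 MSS (slow start, doubled)
RTT 2: cwnd = 4 MSS (slow start, doubled)
RTT 3: cwnd = 8 MSS (slow start, doubled)
RTT 4: cwnd = 16 MSS (slow start, doubled)
RTT 5: cwnd = 32 MSS (slow start, doubled)
RTT 6: cwnd = 33 MSS (congestion avoidance, +1)
RTT 7: cwnd = 34 MSS (congestion avoidance, +1)
RTT 8: cwnd = 35 MSS (congestion avoidance, +1)

35


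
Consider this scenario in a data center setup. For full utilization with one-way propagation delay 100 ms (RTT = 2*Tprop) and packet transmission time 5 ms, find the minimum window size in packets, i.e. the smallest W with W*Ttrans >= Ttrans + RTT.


Given: Ttrans = 5 ms, RTT = 200 ms (= 2 * Tprop, Tprop = 100 ms)
Time until first ACK returns = Ttrans + RTT = 5 + 200 = 205 ms
Need W * Ttrans >= Ttrans + RTT  ->  W >= (Ttrans + RTT) / Ttrans
(Ttrans + RTT) / Ttrans = 205 / 5 = 41
W_min = ceil(41) = 41

41


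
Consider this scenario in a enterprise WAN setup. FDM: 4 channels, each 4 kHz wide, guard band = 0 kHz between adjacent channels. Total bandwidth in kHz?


Given: 4 channels, 4 kHz each, guard = 0 kHz
Channel bandwidth = 4 * 4 = 16 kHz
Guard bands = 3 gaps * 0 kHz = 0 kHz
Total = 16 + 0 = 16 kHz

16


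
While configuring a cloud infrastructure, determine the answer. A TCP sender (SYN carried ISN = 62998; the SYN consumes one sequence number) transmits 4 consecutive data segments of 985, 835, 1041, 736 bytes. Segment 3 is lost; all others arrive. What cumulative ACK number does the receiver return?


SYN uses sequence number 62998; first data byte = ISN + 1 = 62999.
Segment 1: SEQ = 62999, len = 985 B, covers [62999, 63983]
Segment 2: SEQ = 63984, len = 835 B, covers [63984, 64818]
Segment 3: SEQ = 64819, len = 1041 B, covers [64819, 65859] [LOST]
Segment 4: SEQ = 65860, len = 736 B, covers [65860, 66595]
In-order data received: bytes [62999, 64818] (segments 1..2).
Segment 3 missing -> gap begins at byte 64819; later segments buffered out of order.
Cumulative ACK = next expected in-order byte = 62999 + 985 + 835 = 64819

64819


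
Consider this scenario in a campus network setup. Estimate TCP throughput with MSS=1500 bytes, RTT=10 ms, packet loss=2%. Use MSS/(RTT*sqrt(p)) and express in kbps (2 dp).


Given: MSS = 1500 bytes, RTT = 10 ms, loss = 2%
RTT in seconds = 10 / 1000 = 0.01
Loss rate = 2% = 0.02
sqrt(loss) = sqrt(0.02) = 0.141421356237
Throughput (bytes/s) = 1500 / (0.01 * 0.141421356237) = 1060660.1718
Throughput (kbps) = 1060660.1718 * 8 / 1000 = 8485.281374 -> 8485.28 kbps (2 dp)

8485.28


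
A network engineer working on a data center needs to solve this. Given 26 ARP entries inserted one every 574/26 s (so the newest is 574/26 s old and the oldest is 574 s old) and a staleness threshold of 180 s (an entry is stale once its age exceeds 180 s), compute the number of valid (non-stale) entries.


Ages are k * 574/26 s for k = 1..26 (spacing = 22.0769 s).
Entry k is valid iff k * 574/26 <= 180 iff k <= 26 * 180 / 574 = 8.1533
n_valid = floor(8.1533) = 8
(n_stale = 26 - 8 = 18)

8


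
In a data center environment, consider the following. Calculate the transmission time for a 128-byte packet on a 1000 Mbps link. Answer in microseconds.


Given: packet = 128 bytes, bandwidth = 1000 Mbps
Packet in bits = 128 * 8 = 1024 bits
Bandwidth = 1000 * 10^6 = 1000000000 bps
Time = 1024 / 1000000000 seconds
Time in us = 1024 * 10^6 / 1000000000 = 1.024

1.024


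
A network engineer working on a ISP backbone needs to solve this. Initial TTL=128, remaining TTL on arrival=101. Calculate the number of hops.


Given: initial TTL = 128, received TTL = 101
Hops = initial TTL - received TTL
Hops = 128 - 101 = 27

27


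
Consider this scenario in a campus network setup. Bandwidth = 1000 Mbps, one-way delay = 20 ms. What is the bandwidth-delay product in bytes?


Given: bandwidth = 1000 Mbps, delay = 20 ms
BDP in bits = 1000 * 10^6 * 20 / 1000
BDP in bits = 20000000
BDP in bytes = 20000000 / 8 = 2500000

2500000


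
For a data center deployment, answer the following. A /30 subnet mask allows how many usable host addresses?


Given: subnet mask /30
Host bits = 32 - 30 = 2
Total addresses = 2^2 = 4
Usable hosts = 4 - 2 (network + broadcast) = 2

2


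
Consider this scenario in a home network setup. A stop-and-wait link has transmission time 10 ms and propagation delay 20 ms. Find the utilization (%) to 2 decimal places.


Given: Ttrans = 10 ms, Tprop = 20 ms
RTT = 2 * Tprop = 2 * 20 = 40 ms
U = Ttrans / (Ttrans + RTT)
U = 10 / (10 + 40)
U = 10 / 50 = 0.2
U% = 20.00%

20.00


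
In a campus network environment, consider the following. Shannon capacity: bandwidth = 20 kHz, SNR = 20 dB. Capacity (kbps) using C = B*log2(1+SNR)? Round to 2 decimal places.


Given: B = 20 kHz, SNR = 20 dB
SNR linear = 10^(20/10) = 100
1 + SNR = 101
log2(101) = 6.6582114828
C = 20 * 1000 * 6.6582114828 = 133164.2297 bps
C = 133.164230 kbps -> 133.16 kbps (2 dp)

133.16


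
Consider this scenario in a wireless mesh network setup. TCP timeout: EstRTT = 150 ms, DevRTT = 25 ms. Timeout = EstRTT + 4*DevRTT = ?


Given: EstRTT = 150 ms, DevRTT = 25 ms
Timeout = EstRTT + 4 * DevRTT
4 * DevRTT = 4 * 25 = 100
Timeout = 150 + 100 = 250 ms

250


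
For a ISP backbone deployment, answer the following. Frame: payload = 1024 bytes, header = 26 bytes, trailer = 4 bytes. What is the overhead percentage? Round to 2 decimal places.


Given: payload = 1024 B, header = 26 B, trailer = 4 B
Overhead bytes = header + trailer = 26 + 4 = 30
Total frame = payload + overhead = 1024 + 30 = 1054
Overhead % = 30 / 1054 * 100 = 2.8463% -> 2.85% (2 dp)

2.85


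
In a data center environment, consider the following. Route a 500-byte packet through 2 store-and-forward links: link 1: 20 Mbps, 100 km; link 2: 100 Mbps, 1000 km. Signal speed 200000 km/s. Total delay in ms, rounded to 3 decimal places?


Packet = 500 bytes = 4000 bits. Store-and-forward: sum (t_trans + t_prop) per link.
Link 1: t_trans = 4000/(20*10^6) s = 0.2000 ms; t_prop = 100/200000 s = 0.5000 ms; subtotal = 0.7000 ms
Link 2: t_trans = 4000/(100*10^6) s = 0.0400 ms; t_prop = 1000/200000 s = 5.0000 ms; subtotal = 5.0400 ms
End-to-end = 0.7000 + 5.0400 = 5.7400 ms -> 5.740 ms (3 dp)

5.740


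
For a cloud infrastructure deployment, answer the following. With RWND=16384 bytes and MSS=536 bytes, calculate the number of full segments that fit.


Given: RWND = 16384 bytes, MSS = 536 bytes
Full segments = floor(RWND / MSS)
Full segments = floor(16384 / 536)
Full segments = floor(30.5672) = 30

30


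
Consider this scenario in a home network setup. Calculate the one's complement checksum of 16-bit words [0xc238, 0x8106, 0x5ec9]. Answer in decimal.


Given words: [0xc238, 0x8106, 0x5ec9]
Step 1: Sum all words
Raw sum = 49720 + 33030 + 24265 = 107015
Step 2: Fold carry: (41479 + 1) = 41480
One's complement = ~41480 & 0xFFFF = 24055

24055


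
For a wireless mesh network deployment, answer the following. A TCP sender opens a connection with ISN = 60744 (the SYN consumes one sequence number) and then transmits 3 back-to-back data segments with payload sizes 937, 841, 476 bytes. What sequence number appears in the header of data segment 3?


The SYN occupies sequence number ISN = 60744, so the first data byte is ISN + 1 = 60745.
SEQ of data segment i = (ISN + 1) + sum of payload sizes of segments 1..i-1.
Segment 1: SEQ = 60745, payload = 937 bytes
Segment 2: SEQ = 61682, payload = 841 bytes
Segment 3: SEQ = 62523, payload = 476 bytes
SEQ of segment 3 = 60745 + 937 + 841 = 62523

62523


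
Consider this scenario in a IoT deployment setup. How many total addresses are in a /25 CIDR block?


Given: CIDR prefix /25
Host bits = 32 - 25 = 7
Total addresses = 2^7 = 128

128


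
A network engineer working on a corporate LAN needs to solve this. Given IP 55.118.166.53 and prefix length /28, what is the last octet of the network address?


Given: IP = 55.118.166.53, prefix = /28
Subnet mask = 255.255.255.240
Last octet of IP: 53
Last octet of mask: 240
Network last octet = 53 AND 240 = 48

48


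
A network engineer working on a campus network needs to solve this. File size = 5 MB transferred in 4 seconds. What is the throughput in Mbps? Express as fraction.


Given: file = 5 MB, time = 4 s
File in Mb = 5 * 8 = 40 Mb
Throughput = 40 / 4 Mbps
Throughput = 10 Mbps

10


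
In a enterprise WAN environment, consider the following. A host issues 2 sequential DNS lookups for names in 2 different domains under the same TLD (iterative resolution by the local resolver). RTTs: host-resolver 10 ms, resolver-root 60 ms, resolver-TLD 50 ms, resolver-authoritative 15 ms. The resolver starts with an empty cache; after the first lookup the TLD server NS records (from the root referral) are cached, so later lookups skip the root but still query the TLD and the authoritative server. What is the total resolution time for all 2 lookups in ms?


Lookup 1 (cold cache): local + root + TLD + auth = 10 + 60 + 50 + 15 = 135 ms
Lookups 2..2 (TLD NS cached -> skip root; new domain -> still ask TLD and auth): local + TLD + auth = 10 + 50 + 15 = 75 ms each
Remaining 1 lookups: 1 * 75 = 75 ms
Total = 135 + 75 = 210 ms

210


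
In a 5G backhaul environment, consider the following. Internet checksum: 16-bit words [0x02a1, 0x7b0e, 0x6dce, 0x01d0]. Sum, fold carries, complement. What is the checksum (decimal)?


Given words: [0x02a1, 0x7b0e, 0x6dce, 0x01d0]
Step 1: Sum all words
Raw sum = 673 + 31502 + 28110 + 464 = 60749
One's complement = ~60749 & 0xFFFF = 4786

4786


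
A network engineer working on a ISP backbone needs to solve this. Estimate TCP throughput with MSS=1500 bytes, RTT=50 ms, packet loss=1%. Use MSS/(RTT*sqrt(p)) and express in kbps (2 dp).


Given: MSS = 1500 bytes, RTT = 50 ms, loss = 1%
RTT in seconds = 50 / 1000 = 0.05
Loss rate = 1% = 0.01
sqrt(loss) = sqrt(0.01) = 0.1
Throughput (bytes/s) = 1500 / (0.05 * 0.1) = 300000.0000
Throughput (kbps) = 300000.0000 * 8 / 1000 = 2400.000000 -> 2400.00 kbps (2 dp)

2400.00


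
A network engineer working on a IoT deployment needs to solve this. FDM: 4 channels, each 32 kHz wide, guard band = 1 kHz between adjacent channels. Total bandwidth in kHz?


Given: 4 channels, 32 kHz each, guard = 1 kHz
Channel bandwidth = 4 * 32 = 128 kHz
Guard bands = 3 gaps * 1 kHz = 3 kHz
Total = 128 + 3 = 131 kHz

131


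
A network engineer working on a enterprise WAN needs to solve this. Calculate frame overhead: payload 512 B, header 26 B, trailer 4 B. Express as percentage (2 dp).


Given: payload = 512 B, header = 26 B, trailer = 4 B
Overhead bytes = header + trailer = 26 + 4 = 30
Total frame = payload + overhead = 512 + 30 = 542
Overhead % = 30 / 542 * 100 = 5.5351% -> 5.54% (2 dp)

5.54


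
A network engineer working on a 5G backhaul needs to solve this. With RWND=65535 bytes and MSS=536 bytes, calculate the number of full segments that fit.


Given: RWND = 65535 bytes, MSS = 536 bytes
Full segments = floor(RWND / MSS)
Full segments = floor(65535 / 536)
Full segments = floor(122.2668) = 122

122


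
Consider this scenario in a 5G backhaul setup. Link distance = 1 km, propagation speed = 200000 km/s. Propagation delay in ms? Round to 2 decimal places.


Given: distance = 1 km, speed = 200000 km/s
Delay = distance / speed = 1 / 200000 seconds
Delay in ms = 1 * 1000 / 200000
Delay = 0.0050 ms
Rounded to 2 dp = 0.01 ms

0.01


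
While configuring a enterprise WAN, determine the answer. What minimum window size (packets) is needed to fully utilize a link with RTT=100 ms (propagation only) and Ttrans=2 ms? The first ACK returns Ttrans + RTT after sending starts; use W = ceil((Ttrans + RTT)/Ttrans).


Given: Ttrans = 2 ms, RTT = 100 ms (= 2 * Tprop, Tprop = 50 ms)
Time until first ACK returns = Ttrans + RTT = 2 + 100 = 102 ms
Need W * Ttrans >= Ttrans + RTT  ->  W >= (Ttrans + RTT) / Ttrans
(Ttrans + RTT) / Ttrans = 102 / 2 = 51
W_min = ceil(51) = 51

51


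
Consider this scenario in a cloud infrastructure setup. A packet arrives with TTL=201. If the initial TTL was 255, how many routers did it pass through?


Given: initial TTL = 255, received TTL = 201
Hops = initial TTL - received TTL
Hops = 255 - 201 = 54

54


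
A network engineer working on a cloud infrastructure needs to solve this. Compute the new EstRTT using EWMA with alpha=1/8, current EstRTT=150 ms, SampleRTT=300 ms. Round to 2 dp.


Given: EstRTT = 150 ms, SampleRTT = 300 ms, alpha = 1/8
New EstRTT = (1 - alpha) * EstRTT + alpha * SampleRTT
(7/8) * 150 = 131.25
(1/8) * 300 = 37.5
New EstRTT = 131.25 + 37.5 = 168.75 ms -> 168.75 ms (2 dp)

168.75


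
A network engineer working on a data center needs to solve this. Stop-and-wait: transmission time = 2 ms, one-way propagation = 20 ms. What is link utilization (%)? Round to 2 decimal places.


Given: Ttrans = 2 ms, Tprop = 20 ms
RTT = 2 * Tprop = 2 * 20 = 40 ms
U = Ttrans / (Ttrans + RTT)
U = 2 / (2 + 40)
U = 2 / 42 = 0.047619
U% = 4.76%

4.76
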